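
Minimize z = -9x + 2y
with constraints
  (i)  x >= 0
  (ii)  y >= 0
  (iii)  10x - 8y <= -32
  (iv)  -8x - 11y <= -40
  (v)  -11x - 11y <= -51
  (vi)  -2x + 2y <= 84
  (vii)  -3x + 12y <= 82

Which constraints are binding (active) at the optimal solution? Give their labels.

(iii) and (vii)

Corner points and z = -9x + 2y:
  (0, 51/11) → z = 102/11
  (0, 41/6) → z = 41/3
  (28/99, 431/99) → z = 610/99
  (17/6, 181/24) → z = -125/12

The minimum is at (17/6, 181/24). Substituting into each constraint, equality holds for (iii) and (vii); the remaining constraints have slack.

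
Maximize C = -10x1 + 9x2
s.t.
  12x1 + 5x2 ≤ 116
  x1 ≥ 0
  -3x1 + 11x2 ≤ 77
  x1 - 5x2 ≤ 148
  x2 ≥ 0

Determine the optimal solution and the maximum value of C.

x1 = 0, x2 = 7, maximum C = 63

Feasible corners and C = -10x1 + 9x2:
  (297/49, 424/49) → C = 846/49
  (29/3, 0) → C = -290/3
  (0, 7) → C = 63
  (0, 0) → C = 0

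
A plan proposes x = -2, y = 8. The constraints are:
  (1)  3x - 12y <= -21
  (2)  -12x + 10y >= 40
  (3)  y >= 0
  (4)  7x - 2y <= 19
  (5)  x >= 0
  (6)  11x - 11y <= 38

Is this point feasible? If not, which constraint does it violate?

not feasible — violates (5)

Constraint (5): x = -2, which is not ≥ 0. All other constraints are satisfied.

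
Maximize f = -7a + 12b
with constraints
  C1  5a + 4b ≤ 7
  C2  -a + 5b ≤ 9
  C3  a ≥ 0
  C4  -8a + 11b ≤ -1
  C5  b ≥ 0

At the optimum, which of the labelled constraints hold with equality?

C1 and C4

Extreme points and f = -7a + 12b:
  (27/29, 17/29) → f = 15/29
  (7/5, 0) → f = -49/5
  (1/8, 0) → f = -7/8

The maximum is at (27/29, 17/29). Substituting into each constraint, equality holds for C1 and C4; the remaining constraints have slack.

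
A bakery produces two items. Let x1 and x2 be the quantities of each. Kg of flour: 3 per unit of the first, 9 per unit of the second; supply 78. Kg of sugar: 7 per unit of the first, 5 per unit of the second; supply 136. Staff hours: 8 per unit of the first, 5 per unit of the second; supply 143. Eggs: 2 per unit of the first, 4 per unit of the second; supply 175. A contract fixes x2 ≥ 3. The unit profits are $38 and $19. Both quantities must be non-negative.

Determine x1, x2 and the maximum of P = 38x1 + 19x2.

The binding constraints are 8x1 + 5x2 = 143 and x2 = 3.
Solving simultaneously gives x1 = 16, x2 = 3.

x1 = 16, x2 = 3, maximum P = 665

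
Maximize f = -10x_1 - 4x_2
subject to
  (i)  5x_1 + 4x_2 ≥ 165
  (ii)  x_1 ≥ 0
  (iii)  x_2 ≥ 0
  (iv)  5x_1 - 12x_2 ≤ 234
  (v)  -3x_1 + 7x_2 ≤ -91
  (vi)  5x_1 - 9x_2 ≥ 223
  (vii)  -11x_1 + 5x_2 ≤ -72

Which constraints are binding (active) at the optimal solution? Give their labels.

(iii) and (vi)

Feasible corners and f = -10x_1 - 4x_2:
  (234/5, 0) → f = -468
  (223/5, 0) → f = -446
  (371/4, 107/4) → f = -2069/2
The feasible region is unbounded (it extends along (7, 3), (12, 5)), but f strictly decreases along every unbounded feasible direction, so there is no improving ray and the maximum is attained at a vertex.

The maximum is at (223/5, 0). Substituting into each constraint, equality holds for (iii) and (vi); the remaining constraints have slack.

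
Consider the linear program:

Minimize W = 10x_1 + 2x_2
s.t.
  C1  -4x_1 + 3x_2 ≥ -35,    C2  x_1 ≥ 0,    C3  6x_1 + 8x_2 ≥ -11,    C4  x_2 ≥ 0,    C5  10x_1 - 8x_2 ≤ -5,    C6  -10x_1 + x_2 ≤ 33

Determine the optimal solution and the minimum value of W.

Extreme points and W = 10x_1 + 2x_2:
  (295/2, 185) → W = 1845
  (0, 5/8) → W = 5/4
  (0, 33) → W = 66
The feasible region is unbounded (it extends along (3, 4), (1, 10)), but W strictly increases along every unbounded feasible direction, so there is no improving ray and the minimum is attained at a vertex.

x_1 = 0, x_2 = 5/8, minimum W = 5/4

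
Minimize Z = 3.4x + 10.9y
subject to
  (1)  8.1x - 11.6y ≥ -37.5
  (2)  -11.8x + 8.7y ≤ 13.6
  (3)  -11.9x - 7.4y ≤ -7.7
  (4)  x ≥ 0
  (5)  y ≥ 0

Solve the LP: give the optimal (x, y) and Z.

Vertices and Z = 3.4x + 10.9y:
  (581/229, 1146/229) → Z = 72334/1145
  (0, 136/87) → Z = 7412/435
  (0, 77/74) → Z = 8393/740
  (11/17, 0) → Z = 11/5
The feasible region is unbounded (it extends along (116, 81), (1, 0)), but Z strictly increases along every unbounded feasible direction, so there is no improving ray and the minimum is attained at a vertex.

At the optimal vertex, -11.9x - 7.4y = -7.7 and y = 0.
Solving simultaneously gives x = 11/17, y = 0.

x = 11/17, y = 0, minimum Z = 11/5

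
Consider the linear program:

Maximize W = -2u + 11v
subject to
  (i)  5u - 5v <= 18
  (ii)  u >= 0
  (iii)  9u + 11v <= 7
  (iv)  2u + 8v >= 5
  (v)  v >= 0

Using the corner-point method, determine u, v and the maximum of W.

u = 0, v = 7/11, maximum W = 7

Corner points and W = -2u + 11v:
  (0, 7/11) → W = 7
  (0, 5/8) → W = 55/8
  (1/50, 31/50) → W = 339/50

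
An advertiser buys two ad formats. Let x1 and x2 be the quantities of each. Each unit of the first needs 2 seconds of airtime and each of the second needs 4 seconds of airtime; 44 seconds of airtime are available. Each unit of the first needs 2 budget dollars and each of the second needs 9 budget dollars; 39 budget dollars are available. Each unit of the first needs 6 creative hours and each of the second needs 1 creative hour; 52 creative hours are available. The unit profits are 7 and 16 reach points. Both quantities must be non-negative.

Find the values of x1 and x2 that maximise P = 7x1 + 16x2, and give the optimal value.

x1 = 33/4, x2 = 5/2, maximum P = 391/4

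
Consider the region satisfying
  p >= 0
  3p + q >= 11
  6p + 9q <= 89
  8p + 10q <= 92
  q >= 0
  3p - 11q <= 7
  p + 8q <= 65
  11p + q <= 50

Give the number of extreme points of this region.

Pairwise boundary intersections that survive every other constraint:
  (32/9, 1/3)
  (1, 8)
  (43/27, 214/27)
  (4, 6)
  (557/124, 73/124)

5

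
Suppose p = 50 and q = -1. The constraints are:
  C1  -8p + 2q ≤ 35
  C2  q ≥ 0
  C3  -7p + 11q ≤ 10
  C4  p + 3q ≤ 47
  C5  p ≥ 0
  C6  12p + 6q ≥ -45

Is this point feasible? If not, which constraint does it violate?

not feasible — violates C2

Constraint C2: q = -1, which is not ≥ 0. All other constraints are satisfied.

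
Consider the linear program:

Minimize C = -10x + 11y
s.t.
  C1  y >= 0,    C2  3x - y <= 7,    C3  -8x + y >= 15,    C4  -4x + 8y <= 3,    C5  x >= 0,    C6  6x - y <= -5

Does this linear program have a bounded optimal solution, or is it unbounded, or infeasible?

The boundaries -8x + y = 15 and x = 0 meet at (0, 15), but that point violates -4x + 8y ≤ 3. Every candidate vertex is excluded by some other constraint, so the feasible region is empty.

infeasible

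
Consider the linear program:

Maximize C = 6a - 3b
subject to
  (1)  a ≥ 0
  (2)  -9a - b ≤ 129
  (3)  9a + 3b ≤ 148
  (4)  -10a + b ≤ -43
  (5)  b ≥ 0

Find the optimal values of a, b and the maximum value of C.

a = 148/9, b = 0, maximum C = 296/3

Corner points and C = 6a - 3b:
  (277/39, 1093/39) → C = -539/13
  (148/9, 0) → C = 296/3
  (43/10, 0) → C = 129/5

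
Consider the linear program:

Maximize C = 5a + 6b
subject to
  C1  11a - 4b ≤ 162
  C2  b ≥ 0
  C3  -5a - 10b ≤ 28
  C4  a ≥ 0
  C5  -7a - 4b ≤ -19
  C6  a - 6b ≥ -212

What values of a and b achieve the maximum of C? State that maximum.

a = 910/31, b = 1247/31, maximum C = 12032/31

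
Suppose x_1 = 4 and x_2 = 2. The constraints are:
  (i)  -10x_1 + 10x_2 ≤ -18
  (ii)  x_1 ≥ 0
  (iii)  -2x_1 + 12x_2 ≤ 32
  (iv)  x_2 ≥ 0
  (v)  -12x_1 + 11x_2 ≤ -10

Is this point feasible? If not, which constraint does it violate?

feasible

(i): -20 ≤ -18 ✓
(ii): 4 ≥ 0 ✓
(iii): 16 ≤ 32 ✓
(iv): 2 ≥ 0 ✓
(v): -26 ≤ -10 ✓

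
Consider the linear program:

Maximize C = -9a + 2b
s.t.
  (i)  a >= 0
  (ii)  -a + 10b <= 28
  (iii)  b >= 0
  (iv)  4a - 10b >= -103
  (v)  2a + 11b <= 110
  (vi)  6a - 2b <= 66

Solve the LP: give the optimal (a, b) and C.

a = 0, b = 14/5, maximum C = 28/5

Vertices and C = -9a + 2b:
  (0, 14/5) → C = 28/5
  (0, 0) → C = 0
  (358/29, 117/29) → C = -2988/29
  (11, 0) → C = -99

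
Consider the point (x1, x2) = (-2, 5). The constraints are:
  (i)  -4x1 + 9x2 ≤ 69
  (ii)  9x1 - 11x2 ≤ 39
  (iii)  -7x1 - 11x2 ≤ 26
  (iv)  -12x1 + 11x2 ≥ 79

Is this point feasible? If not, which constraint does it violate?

feasible

(i): 53 ≤ 69 ✓
(ii): -73 ≤ 39 ✓
(iii): -41 ≤ 26 ✓
(iv): 79 ≥ 79 ✓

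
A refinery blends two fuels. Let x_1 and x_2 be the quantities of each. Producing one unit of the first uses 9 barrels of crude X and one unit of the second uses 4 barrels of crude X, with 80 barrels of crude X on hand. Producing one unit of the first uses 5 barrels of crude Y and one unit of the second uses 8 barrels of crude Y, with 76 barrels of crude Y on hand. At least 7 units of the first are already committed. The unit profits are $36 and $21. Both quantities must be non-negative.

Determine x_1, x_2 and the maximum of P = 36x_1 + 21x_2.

Vertices and P = 36x_1 + 21x_2:
  (80/9, 0) → P = 320
  (7, 0) → P = 252
  (7, 17/4) → P = 1365/4

The binding constraints are 9x_1 + 4x_2 = 80 and x_1 = 7.
Solving simultaneously gives x_1 = 7, x_2 = 17/4.

x_1 = 7, x_2 = 17/4, maximum P = 1365/4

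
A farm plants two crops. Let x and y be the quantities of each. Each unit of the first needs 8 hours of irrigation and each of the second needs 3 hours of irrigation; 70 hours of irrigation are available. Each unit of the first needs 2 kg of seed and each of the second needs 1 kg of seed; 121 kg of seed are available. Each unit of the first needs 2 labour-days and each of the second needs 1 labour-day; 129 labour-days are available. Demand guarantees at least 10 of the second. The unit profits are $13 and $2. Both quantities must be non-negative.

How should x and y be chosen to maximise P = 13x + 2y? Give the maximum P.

x = 5, y = 10, maximum P = 85

Vertices and P = 13x + 2y:
  (0, 70/3) → P = 140/3
  (0, 10) → P = 20
  (5, 10) → P = 85

The optimum lies where 8x + 3y = 70 and y = 10.
Solving simultaneously gives x = 5, y = 10.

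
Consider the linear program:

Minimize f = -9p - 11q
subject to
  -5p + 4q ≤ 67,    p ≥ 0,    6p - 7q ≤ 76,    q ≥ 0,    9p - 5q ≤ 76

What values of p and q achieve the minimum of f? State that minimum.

p = 639/11, q = 983/11, minimum f = -16564/11

Feasible corners and f = -9p - 11q:
  (0, 67/4) → f = -737/4
  (639/11, 983/11) → f = -16564/11
  (0, 0) → f = 0
  (76/9, 0) → f = -76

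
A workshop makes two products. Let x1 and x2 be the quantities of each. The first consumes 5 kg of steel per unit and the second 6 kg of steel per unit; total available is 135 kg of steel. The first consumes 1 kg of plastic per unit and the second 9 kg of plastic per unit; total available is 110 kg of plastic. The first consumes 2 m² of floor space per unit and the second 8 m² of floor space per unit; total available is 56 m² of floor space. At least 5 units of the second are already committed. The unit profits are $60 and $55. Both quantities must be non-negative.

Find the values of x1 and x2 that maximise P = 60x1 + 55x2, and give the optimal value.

Corner points and P = 60x1 + 55x2:
  (0, 7) → P = 385
  (0, 5) → P = 275
  (8, 5) → P = 755

x1 = 8, x2 = 5, maximum P = 755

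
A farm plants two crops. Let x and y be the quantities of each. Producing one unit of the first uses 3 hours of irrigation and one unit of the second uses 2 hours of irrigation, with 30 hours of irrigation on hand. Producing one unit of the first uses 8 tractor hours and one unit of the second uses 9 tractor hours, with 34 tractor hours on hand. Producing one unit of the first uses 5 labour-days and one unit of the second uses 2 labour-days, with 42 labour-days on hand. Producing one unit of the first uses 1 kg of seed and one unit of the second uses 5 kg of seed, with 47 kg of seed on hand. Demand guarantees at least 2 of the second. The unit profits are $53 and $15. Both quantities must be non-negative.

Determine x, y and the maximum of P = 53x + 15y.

x = 2, y = 2, maximum P = 136

The binding constraints are 8x + 9y = 34 and y = 2.
Solving simultaneously gives x = 2, y = 2.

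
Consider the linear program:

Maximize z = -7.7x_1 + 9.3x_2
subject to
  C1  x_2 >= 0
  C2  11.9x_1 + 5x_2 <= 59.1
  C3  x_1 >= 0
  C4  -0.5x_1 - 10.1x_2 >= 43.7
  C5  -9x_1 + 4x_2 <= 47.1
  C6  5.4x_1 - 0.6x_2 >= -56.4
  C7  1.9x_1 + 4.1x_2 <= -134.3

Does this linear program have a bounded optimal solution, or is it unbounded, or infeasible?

The boundaries 11.9x_1 + 5x_2 = 59.1 and 1.9x_1 + 4.1x_2 = -134.3 meet at (91381/3929, -171046/3929), but that point violates x_2 ≥ 0. Every candidate vertex is excluded by some other constraint, so the feasible region is empty.

infeasible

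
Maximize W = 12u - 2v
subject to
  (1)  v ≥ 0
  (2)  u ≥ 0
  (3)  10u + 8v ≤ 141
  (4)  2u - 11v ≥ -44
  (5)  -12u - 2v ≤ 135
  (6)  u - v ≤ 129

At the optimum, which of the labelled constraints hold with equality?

Extreme points and W = 12u - 2v:
  (0, 0) → W = 0
  (141/10, 0) → W = 846/5
  (0, 4) → W = -8
  (1199/126, 361/63) → W = 6472/63

The maximum is at (141/10, 0). Substituting into each constraint, equality holds for (1) and (3); the remaining constraints have slack.

(1) and (3)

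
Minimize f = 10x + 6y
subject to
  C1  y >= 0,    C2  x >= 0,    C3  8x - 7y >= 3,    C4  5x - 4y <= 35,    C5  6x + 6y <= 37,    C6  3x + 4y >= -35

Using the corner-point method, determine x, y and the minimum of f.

Corner points and f = 10x + 6y:
  (3/8, 0) → f = 15/4
  (37/6, 0) → f = 185/3
  (277/90, 139/45) → f = 2219/45

The binding constraints are y = 0 and 8x - 7y = 3.
Solving simultaneously gives x = 3/8, y = 0.

x = 3/8, y = 0, minimum f = 15/4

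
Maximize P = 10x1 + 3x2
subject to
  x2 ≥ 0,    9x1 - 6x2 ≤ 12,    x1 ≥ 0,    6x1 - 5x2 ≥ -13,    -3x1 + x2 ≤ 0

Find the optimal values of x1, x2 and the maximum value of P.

x1 = 46/3, x2 = 21, maximum P = 649/3

The binding constraints are 9x1 - 6x2 = 12 and 6x1 - 5x2 = -13.
Solving simultaneously gives x1 = 46/3, x2 = 21.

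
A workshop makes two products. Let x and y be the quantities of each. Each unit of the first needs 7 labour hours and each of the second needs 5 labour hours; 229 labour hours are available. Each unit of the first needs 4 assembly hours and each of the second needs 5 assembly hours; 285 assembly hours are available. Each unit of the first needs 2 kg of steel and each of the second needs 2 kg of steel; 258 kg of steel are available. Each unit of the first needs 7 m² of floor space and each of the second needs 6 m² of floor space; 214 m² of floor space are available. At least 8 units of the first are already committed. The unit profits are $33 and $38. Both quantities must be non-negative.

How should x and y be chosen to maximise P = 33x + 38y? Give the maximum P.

Vertices and P = 33x + 38y:
  (214/7, 0) → P = 7062/7
  (8, 0) → P = 264
  (8, 79/3) → P = 3794/3

The binding constraints are 7x + 6y = 214 and x = 8.
Solving simultaneously gives x = 8, y = 79/3.

x = 8, y = 79/3, maximum P = 3794/3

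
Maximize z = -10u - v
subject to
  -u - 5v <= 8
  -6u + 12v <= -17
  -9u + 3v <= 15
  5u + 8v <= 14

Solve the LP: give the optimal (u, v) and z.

u = -11/42, v = -65/42, maximum z = 25/6

Extreme points and z = -10u - v:
  (-11/42, -65/42) → z = 25/6
  (134/17, -54/17) → z = -1286/17
  (76/27, -1/108) → z = -1013/36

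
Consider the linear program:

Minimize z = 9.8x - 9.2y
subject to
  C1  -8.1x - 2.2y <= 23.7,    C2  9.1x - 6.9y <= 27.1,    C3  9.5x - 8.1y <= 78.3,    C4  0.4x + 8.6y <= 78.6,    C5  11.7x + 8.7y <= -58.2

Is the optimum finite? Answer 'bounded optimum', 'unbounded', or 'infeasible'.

Extreme points and z = 9.8x - 9.2y:
  (-10391/7591, -43518/7591) → z = 1492669/37955
  (-2605/1491, -2157/497) → z = 170021/7455
  (-5527/5330, -2171/410) → z = 205487/5330
The feasible region has finitely many vertices and no improving ray; the minimum is 170021/7455 at (-2605/1491, -2157/497).

bounded optimum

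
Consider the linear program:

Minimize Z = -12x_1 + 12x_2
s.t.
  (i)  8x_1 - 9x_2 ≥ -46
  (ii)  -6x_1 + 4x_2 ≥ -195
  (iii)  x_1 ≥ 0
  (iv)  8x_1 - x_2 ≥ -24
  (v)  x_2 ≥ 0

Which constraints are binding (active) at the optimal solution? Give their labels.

Vertices and Z = -12x_1 + 12x_2:
  (1939/22, 918/11) → Z = -618/11
  (0, 46/9) → Z = 184/3
  (65/2, 0) → Z = -390
  (0, 0) → Z = 0

The minimum is at (65/2, 0). Substituting into each constraint, equality holds for (ii) and (v); the remaining constraints have slack.

(ii) and (v)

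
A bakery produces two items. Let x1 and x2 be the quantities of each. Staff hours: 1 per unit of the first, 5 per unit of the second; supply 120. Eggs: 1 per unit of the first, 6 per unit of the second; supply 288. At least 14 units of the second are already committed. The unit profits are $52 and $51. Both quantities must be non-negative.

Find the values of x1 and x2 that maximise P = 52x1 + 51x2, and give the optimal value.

Extreme points and P = 52x1 + 51x2:
  (0, 24) → P = 1224
  (0, 14) → P = 714
  (50, 14) → P = 3314

At the optimal vertex, x1 + 5x2 = 120 and x2 = 14.
Solving simultaneously gives x1 = 50, x2 = 14.

x1 = 50, x2 = 14, maximum P = 3314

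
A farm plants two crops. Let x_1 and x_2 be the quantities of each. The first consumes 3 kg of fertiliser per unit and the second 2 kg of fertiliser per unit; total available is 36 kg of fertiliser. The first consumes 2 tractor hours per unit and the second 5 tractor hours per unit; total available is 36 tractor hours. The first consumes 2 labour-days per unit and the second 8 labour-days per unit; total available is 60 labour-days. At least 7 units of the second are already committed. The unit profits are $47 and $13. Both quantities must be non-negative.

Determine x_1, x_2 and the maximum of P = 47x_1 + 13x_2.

x_1 = 1/2, x_2 = 7, maximum P = 229/2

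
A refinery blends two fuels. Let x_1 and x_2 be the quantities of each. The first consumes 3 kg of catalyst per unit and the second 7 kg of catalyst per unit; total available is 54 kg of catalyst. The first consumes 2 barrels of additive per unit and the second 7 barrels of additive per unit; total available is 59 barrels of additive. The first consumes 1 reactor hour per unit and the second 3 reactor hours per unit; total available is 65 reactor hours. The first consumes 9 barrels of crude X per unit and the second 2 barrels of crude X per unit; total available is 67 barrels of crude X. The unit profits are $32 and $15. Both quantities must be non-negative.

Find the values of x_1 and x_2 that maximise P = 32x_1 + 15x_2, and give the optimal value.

Extreme points and P = 32x_1 + 15x_2:
  (0, 0) → P = 0
  (0, 54/7) → P = 810/7
  (67/9, 0) → P = 2144/9
  (19/3, 5) → P = 833/3

x_1 = 19/3, x_2 = 5, maximum P = 833/3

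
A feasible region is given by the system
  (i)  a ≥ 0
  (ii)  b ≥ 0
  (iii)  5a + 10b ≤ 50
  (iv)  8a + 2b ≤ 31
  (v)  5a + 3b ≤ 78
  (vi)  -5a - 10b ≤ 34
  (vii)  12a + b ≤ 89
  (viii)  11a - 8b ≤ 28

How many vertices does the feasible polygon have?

Of the 27 pairwise boundary intersections, those satisfying every inequality are:
  (0, 0)
  (0, 5)
  (28/11, 0)
  (3, 7/2)
  (152/43, 117/86)

5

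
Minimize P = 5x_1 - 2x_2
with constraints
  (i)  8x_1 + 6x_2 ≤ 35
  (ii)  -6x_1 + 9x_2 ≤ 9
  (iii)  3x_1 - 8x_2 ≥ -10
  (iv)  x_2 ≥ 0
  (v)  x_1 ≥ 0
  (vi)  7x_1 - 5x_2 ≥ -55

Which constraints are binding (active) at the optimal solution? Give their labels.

(ii) and (v)

Vertices and P = 5x_1 - 2x_2:
  (110/41, 185/82) → P = 365/41
  (35/8, 0) → P = 175/8
  (6/7, 11/7) → P = 8/7
  (0, 1) → P = -2
  (0, 0) → P = 0

The minimum is at (0, 1). Substituting into each constraint, equality holds for (ii) and (v); the remaining constraints have slack.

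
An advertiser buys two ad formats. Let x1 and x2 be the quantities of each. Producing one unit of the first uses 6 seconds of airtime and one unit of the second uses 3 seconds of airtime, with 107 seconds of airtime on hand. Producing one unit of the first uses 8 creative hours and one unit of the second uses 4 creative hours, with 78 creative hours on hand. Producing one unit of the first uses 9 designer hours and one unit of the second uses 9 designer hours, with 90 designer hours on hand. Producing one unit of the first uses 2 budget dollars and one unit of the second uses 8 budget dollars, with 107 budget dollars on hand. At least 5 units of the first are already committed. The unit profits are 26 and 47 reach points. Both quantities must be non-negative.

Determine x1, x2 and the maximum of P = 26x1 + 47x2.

x1 = 5, x2 = 5, maximum P = 365

Vertices and P = 26x1 + 47x2:
  (39/4, 0) → P = 507/2
  (5, 0) → P = 130
  (19/2, 1/2) → P = 541/2
  (5, 5) → P = 365

The binding constraints are 9x1 + 9x2 = 90 and x1 = 5.
Solving simultaneously gives x1 = 5, x2 = 5.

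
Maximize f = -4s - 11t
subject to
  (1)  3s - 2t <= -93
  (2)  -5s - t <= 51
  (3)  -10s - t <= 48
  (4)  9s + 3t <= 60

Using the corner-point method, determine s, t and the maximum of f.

Vertices and f = -4s - 11t:
  (-189/23, 786/23) → f = -7890/23
  (-53/9, 113/3) → f = -3517/9
  (-68/7, 344/7) → f = -3512/7

The binding constraints are 3s - 2t = -93 and -10s - t = 48.
Solving simultaneously gives s = -189/23, t = 786/23.

s = -189/23, t = 786/23, maximum f = -7890/23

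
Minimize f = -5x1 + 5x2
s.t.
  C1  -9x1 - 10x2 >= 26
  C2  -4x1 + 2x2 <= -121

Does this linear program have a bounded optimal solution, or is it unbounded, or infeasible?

unbounded

From the feasible point (579/29, -1193/58), moving in the direction (10, -9) keeps every constraint satisfied while f decreases without bound.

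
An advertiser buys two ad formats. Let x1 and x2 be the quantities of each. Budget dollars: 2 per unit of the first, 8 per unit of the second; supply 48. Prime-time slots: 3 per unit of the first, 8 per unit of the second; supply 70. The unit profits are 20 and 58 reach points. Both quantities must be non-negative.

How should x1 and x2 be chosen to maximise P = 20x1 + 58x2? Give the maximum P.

x1 = 22, x2 = 1/2, maximum P = 469

Vertices and P = 20x1 + 58x2:
  (0, 0) → P = 0
  (0, 6) → P = 348
  (70/3, 0) → P = 1400/3
  (22, 1/2) → P = 469

The optimum lies where 2x1 + 8x2 = 48 and 3x1 + 8x2 = 70.
Solving simultaneously gives x1 = 22, x2 = 1/2.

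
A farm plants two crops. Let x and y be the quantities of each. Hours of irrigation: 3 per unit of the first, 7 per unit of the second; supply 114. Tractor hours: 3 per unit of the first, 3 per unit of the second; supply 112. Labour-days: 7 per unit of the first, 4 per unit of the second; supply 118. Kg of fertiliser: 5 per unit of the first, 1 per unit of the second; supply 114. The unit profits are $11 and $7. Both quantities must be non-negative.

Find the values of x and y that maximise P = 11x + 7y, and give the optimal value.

x = 10, y = 12, maximum P = 194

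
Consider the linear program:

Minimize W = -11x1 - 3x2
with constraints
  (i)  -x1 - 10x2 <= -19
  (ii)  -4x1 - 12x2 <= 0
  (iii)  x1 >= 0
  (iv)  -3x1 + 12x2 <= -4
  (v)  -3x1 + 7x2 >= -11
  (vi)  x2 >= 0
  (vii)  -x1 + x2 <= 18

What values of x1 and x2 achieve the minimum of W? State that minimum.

x1 = 104/15, x2 = 7/5, minimum W = -1207/15

Feasible corners and W = -11x1 - 3x2:
  (134/21, 53/42) → W = -3107/42
  (243/37, 46/37) → W = -2811/37
  (104/15, 7/5) → W = -1207/15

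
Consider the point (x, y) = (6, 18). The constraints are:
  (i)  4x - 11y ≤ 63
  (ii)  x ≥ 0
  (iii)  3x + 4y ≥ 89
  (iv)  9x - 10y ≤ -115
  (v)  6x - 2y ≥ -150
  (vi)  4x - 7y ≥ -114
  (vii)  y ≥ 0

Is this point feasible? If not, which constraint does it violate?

feasible

(i): -174 ≤ 63 ✓
(ii): 6 ≥ 0 ✓
(iii): 90 ≥ 89 ✓
(iv): -126 ≤ -115 ✓
(v): 0 ≥ -150 ✓
(vi): -102 ≥ -114 ✓
(vii): 18 ≥ 0 ✓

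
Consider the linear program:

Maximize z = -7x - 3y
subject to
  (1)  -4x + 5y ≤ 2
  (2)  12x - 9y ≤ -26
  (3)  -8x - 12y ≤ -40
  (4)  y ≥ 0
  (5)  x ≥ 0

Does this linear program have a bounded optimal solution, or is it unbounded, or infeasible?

The boundaries -4x + 5y = 2 and -8x - 12y = -40 meet at (2, 2), but that point violates 12x - 9y ≤ -26. Every candidate vertex is excluded by some other constraint, so the feasible region is empty.

infeasible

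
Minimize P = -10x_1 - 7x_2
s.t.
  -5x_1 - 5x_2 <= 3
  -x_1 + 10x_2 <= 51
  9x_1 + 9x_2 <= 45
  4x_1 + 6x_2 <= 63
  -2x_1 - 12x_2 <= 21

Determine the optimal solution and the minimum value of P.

x_1 = 81/10, x_2 = -31/10, minimum P = -593/10

Feasible corners and P = -10x_1 - 7x_2:
  (-57/11, 252/55) → P = 1086/55
  (69/50, -99/50) → P = 3/50
  (-1/11, 56/11) → P = -382/11
  (81/10, -31/10) → P = -593/10

At the optimal vertex, 9x_1 + 9x_2 = 45 and -2x_1 - 12x_2 = 21.
Solving simultaneously gives x_1 = 81/10, x_2 = -31/10.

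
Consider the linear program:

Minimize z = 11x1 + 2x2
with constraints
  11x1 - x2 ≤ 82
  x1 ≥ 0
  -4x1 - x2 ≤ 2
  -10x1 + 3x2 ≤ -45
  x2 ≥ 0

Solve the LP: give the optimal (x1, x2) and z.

x1 = 9/2, x2 = 0, minimum z = 99/2

Feasible corners and z = 11x1 + 2x2:
  (201/23, 325/23) → z = 2861/23
  (82/11, 0) → z = 82
  (9/2, 0) → z = 99/2

At the optimal vertex, -10x1 + 3x2 = -45 and x2 = 0.
Solving simultaneously gives x1 = 9/2, x2 = 0.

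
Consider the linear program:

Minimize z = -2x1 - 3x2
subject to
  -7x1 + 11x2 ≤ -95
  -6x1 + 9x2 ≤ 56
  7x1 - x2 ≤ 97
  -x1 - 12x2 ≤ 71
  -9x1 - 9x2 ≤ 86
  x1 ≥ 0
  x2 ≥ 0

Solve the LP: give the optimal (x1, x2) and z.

Corner points and z = -2x1 - 3x2:
  (486/35, 1/5) → z = -993/35
  (95/7, 0) → z = -190/7
  (97/7, 0) → z = -194/7

The binding constraints are -7x1 + 11x2 = -95 and 7x1 - x2 = 97.
Solving simultaneously gives x1 = 486/35, x2 = 1/5.

x1 = 486/35, x2 = 1/5, minimum z = -993/35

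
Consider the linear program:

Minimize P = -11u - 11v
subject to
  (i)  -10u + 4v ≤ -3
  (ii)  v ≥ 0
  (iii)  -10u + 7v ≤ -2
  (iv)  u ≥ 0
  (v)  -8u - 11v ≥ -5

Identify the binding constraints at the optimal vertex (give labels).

(ii) and (v)

Corner points and P = -11u - 11v:
  (3/10, 0) → P = -33/10
  (53/142, 13/71) → P = -869/142
  (5/8, 0) → P = -55/8

The minimum is at (5/8, 0). Substituting into each constraint, equality holds for (ii) and (v); the remaining constraints have slack.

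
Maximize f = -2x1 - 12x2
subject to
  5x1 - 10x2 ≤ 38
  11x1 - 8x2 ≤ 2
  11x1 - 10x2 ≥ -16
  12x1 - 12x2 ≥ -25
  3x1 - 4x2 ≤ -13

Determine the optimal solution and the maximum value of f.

Feasible corners and f = -2x1 - 12x2:
  (56/9, 299/36) → f = -1009/9
  (28/5, 149/20) → f = -503/5
  (29/6, 83/12) → f = -278/3
  (33/7, 95/14) → f = -636/7

The binding constraints are 11x1 - 10x2 = -16 and 3x1 - 4x2 = -13.
Solving simultaneously gives x1 = 33/7, x2 = 95/14.

x1 = 33/7, x2 = 95/14, maximum f = -636/7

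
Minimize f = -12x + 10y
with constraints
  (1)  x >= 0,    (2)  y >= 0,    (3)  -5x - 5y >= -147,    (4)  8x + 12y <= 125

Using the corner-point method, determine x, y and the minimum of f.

x = 125/8, y = 0, minimum f = -375/2

Extreme points and f = -12x + 10y:
  (0, 0) → f = 0
  (0, 125/12) → f = 625/6
  (125/8, 0) → f = -375/2

The binding constraints are y = 0 and 8x + 12y = 125.
Solving simultaneously gives x = 125/8, y = 0.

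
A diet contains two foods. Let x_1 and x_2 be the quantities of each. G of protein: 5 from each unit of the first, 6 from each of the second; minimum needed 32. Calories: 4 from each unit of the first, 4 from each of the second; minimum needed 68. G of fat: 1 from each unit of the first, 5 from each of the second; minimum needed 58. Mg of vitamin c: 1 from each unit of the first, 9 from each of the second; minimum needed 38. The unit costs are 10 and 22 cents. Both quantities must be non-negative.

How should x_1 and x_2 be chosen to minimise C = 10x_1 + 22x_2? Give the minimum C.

x_1 = 27/4, x_2 = 41/4, minimum C = 293

Feasible corners and C = 10x_1 + 22x_2:
  (0, 17) → C = 374
  (58, 0) → C = 580
  (27/4, 41/4) → C = 293
The feasible region is unbounded (it extends along (0, 1), (1, 0)), but C strictly increases along every unbounded feasible direction, so there is no improving ray and the minimum is attained at a vertex.

The binding constraints are 4x_1 + 4x_2 = 68 and x_1 + 5x_2 = 58.
Solving simultaneously gives x_1 = 27/4, x_2 = 41/4.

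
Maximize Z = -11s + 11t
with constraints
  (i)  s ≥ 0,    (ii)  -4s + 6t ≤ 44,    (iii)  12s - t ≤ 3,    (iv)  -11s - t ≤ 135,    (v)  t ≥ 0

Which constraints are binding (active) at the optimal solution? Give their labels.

Corner points and Z = -11s + 11t:
  (0, 22/3) → Z = 242/3
  (0, 0) → Z = 0
  (31/34, 135/17) → Z = 2629/34
  (1/4, 0) → Z = -11/4

The maximum is at (0, 22/3). Substituting into each constraint, equality holds for (i) and (ii); the remaining constraints have slack.

(i) and (ii)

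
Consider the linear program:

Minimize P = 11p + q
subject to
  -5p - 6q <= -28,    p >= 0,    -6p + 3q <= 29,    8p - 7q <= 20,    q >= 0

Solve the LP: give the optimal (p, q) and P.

Vertices and P = 11p + q:
  (0, 14/3) → P = 14/3
  (316/83, 124/83) → P = 3600/83
  (0, 29/3) → P = 29/3
The feasible region is unbounded (it extends along (7, 8), (1, 2)), but P strictly increases along every unbounded feasible direction, so there is no improving ray and the minimum is attained at a vertex.

The binding constraints are -5p - 6q = -28 and p = 0.
Solving simultaneously gives p = 0, q = 14/3.

p = 0, q = 14/3, minimum P = 14/3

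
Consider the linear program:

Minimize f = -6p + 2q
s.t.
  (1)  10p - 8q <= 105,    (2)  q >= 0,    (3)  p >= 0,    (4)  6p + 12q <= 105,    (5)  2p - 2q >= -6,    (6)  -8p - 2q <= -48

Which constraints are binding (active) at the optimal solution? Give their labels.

Feasible corners and f = -6p + 2q:
  (21/2, 0) → f = -63
  (25/2, 5/2) → f = -70
  (6, 0) → f = -36
  (61/14, 46/7) → f = -13

The minimum is at (25/2, 5/2). Substituting into each constraint, equality holds for (1) and (4); the remaining constraints have slack.

(1) and (4)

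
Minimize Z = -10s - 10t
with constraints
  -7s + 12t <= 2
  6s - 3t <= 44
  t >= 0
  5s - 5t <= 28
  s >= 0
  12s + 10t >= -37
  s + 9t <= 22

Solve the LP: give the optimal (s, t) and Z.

s = 181/25, t = 41/25, minimum Z = -444/5

Corner points and Z = -10s - 10t:
  (0, 1/6) → Z = -5/3
  (82/25, 52/25) → Z = -268/5
  (28/5, 0) → Z = -56
  (0, 0) → Z = 0
  (181/25, 41/25) → Z = -444/5

At the optimal vertex, 5s - 5t = 28 and s + 9t = 22.
Solving simultaneously gives s = 181/25, t = 41/25.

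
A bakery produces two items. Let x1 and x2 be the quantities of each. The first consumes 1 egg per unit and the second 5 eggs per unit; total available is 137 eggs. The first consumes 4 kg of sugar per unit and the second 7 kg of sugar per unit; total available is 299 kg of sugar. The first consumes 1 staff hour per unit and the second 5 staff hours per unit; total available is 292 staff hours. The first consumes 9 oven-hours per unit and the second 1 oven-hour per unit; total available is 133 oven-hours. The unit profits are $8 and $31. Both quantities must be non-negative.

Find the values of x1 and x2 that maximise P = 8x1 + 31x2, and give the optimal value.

x1 = 12, x2 = 25, maximum P = 871

Extreme points and P = 8x1 + 31x2:
  (0, 0) → P = 0
  (0, 137/5) → P = 4247/5
  (133/9, 0) → P = 1064/9
  (12, 25) → P = 871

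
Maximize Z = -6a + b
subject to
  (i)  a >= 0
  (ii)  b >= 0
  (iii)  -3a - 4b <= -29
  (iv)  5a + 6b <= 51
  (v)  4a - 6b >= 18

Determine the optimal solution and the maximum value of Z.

Corner points and Z = -6a + b:
  (29/3, 0) → Z = -58
  (51/5, 0) → Z = -306/5
  (123/17, 31/17) → Z = -707/17
  (23/3, 19/9) → Z = -395/9

The optimum lies where -3a - 4b = -29 and 4a - 6b = 18.
Solving simultaneously gives a = 123/17, b = 31/17.

a = 123/17, b = 31/17, maximum Z = -707/17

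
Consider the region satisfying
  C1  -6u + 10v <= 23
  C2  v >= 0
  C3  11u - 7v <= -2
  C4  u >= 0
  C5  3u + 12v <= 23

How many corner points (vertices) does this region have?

The feasible vertices (each the meet of two boundaries and inside every other half-plane) are:
  (0, 2/7)
  (137/153, 259/153)
  (0, 23/12)

3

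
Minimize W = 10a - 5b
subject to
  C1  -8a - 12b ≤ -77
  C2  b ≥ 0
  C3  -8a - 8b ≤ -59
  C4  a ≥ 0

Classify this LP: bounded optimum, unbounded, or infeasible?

unbounded

From the feasible point (77/8, 0), moving in the direction (0, 1) keeps every constraint satisfied while W decreases without bound.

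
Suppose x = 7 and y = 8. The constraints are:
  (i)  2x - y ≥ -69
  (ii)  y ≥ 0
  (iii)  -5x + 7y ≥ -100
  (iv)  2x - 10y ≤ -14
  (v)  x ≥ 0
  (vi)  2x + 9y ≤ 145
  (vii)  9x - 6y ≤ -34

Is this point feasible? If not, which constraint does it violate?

Constraint (vii): 9x - 6y = 15, which is not ≤ -34. All other constraints are satisfied.

not feasible — violates (vii)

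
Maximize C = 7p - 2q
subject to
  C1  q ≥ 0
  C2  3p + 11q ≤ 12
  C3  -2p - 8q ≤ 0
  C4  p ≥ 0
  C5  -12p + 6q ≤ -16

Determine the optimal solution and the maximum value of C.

Corner points and C = 7p - 2q:
  (4, 0) → C = 28
  (4/3, 0) → C = 28/3
  (124/75, 16/25) → C = 772/75

p = 4, q = 0, maximum C = 28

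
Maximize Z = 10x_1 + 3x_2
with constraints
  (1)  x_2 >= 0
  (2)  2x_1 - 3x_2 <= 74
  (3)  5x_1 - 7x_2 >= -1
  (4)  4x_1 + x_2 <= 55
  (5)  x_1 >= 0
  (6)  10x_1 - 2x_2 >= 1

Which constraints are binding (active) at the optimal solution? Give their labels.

(3) and (4)

Feasible corners and Z = 10x_1 + 3x_2:
  (55/4, 0) → Z = 275/2
  (1/10, 0) → Z = 1
  (128/11, 93/11) → Z = 1559/11
  (3/20, 1/4) → Z = 9/4

The maximum is at (128/11, 93/11). Substituting into each constraint, equality holds for (3) and (4); the remaining constraints have slack.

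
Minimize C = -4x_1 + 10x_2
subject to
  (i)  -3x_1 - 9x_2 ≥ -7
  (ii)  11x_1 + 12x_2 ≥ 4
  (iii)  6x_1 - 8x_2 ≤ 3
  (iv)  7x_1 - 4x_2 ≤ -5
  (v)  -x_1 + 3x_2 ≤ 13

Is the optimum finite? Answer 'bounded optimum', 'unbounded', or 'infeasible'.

Vertices and C = -4x_1 + 10x_2:
  (-16/21, 65/63) → C = 842/63
  (-17/75, 64/75) → C = 236/25
  (-11/32, 83/128) → C = 503/64
The feasible region has finitely many vertices and no improving ray; the minimum is 503/64 at (-11/32, 83/128).

bounded optimum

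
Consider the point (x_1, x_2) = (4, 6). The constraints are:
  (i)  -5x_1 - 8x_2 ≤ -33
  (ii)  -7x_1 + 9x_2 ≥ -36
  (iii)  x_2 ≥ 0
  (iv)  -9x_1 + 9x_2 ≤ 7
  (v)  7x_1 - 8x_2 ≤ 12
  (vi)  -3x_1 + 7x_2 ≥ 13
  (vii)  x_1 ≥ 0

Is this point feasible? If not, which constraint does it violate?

not feasible — violates (iv)

Constraint (iv): -9x_1 + 9x_2 = 18, which is not ≤ 7. All other constraints are satisfied.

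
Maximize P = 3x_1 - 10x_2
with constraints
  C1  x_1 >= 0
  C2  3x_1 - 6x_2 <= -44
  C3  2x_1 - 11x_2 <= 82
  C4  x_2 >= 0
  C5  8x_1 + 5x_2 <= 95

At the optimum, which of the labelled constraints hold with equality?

C1 and C2

Feasible corners and P = 3x_1 - 10x_2:
  (0, 22/3) → P = -220/3
  (0, 19) → P = -190
  (50/9, 91/9) → P = -760/9

The maximum is at (0, 22/3). Substituting into each constraint, equality holds for C1 and C2; the remaining constraints have slack.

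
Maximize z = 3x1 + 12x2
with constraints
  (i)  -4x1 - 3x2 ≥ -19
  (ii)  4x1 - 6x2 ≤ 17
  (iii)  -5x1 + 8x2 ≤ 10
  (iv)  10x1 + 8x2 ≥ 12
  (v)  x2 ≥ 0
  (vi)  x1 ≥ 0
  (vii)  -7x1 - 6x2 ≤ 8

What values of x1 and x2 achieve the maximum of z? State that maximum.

Feasible corners and z = 3x1 + 12x2:
  (55/12, 2/9) → z = 197/12
  (122/47, 135/47) → z = 1986/47
  (17/4, 0) → z = 51/4
  (2/15, 4/3) → z = 82/5
  (6/5, 0) → z = 18/5

The optimum lies where -4x1 - 3x2 = -19 and -5x1 + 8x2 = 10.
Solving simultaneously gives x1 = 122/47, x2 = 135/47.

x1 = 122/47, x2 = 135/47, maximum z = 1986/47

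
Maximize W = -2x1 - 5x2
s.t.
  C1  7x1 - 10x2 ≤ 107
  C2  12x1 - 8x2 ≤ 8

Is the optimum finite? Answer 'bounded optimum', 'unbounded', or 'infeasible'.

From the feasible point (-97/8, -307/16), moving in the direction (-10, -7) keeps every constraint satisfied while W increases without bound.

unbounded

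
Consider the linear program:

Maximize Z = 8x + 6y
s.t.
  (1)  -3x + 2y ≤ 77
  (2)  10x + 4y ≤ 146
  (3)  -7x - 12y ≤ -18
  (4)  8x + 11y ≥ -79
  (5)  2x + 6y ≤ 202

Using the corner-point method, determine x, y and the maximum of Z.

Feasible corners and Z = 8x + 6y:
  (-444/25, 593/50) → Z = -1773/25
  (-29/11, 380/11) → Z = 2048/11
  (420/23, -421/46) → Z = 2097/23
  (17/13, 432/13) → Z = 2728/13

x = 17/13, y = 432/13, maximum Z = 2728/13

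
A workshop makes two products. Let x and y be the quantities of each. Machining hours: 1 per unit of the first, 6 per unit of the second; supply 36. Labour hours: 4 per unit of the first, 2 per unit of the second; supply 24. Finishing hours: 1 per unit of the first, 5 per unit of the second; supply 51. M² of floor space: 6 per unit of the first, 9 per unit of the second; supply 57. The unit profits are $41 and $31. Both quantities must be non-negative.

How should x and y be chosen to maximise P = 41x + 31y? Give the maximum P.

The optimum lies where 4x + 2y = 24 and 6x + 9y = 57.
Solving simultaneously gives x = 17/4, y = 7/2.

x = 17/4, y = 7/2, maximum P = 1131/4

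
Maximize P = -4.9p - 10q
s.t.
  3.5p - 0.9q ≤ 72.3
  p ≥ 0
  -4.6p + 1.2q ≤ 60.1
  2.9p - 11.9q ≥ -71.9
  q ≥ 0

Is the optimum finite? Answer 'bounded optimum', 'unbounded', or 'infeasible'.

bounded optimum

Extreme points and P = -4.9p - 10q:
  (23127/976, 11533/976) → P = -2286523/9760
  (723/35, 0) → P = -101.22
  (0, 719/119) → P = -7190/119
  (0, 0) → P = 0
The feasible region has finitely many vertices and no improving ray; the maximum is 0 at (0, 0).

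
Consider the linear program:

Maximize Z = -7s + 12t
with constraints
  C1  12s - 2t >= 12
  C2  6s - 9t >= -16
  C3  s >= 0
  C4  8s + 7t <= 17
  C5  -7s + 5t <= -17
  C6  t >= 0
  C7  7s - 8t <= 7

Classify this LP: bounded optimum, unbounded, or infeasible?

The boundaries 12s - 2t = 12 and 8s + 7t = 17 meet at (59/50, 27/25), but that point violates -7s + 5t ≤ -17. Every candidate vertex is excluded by some other constraint, so the feasible region is empty.

infeasible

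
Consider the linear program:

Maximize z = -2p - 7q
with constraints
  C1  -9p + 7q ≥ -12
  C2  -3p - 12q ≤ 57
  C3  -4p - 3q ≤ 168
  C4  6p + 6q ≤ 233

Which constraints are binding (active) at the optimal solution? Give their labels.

Corner points and z = -2p - 7q:
  (-85/43, -183/43) → z = 1451/43
  (1703/96, 675/32) → z = -17581/96
  (-615/13, 92/13) → z = 586/13
  (-569/2, 970/3) → z = -5083/3

The maximum is at (-615/13, 92/13). Substituting into each constraint, equality holds for C2 and C3; the remaining constraints have slack.

C2 and C3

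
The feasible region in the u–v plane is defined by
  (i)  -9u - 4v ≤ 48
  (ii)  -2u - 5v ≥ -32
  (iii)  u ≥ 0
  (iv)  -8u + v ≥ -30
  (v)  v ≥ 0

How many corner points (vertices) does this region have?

Pairwise boundary intersections that survive every other constraint:
  (0, 32/5)
  (13/3, 14/3)
  (0, 0)
  (15/4, 0)

4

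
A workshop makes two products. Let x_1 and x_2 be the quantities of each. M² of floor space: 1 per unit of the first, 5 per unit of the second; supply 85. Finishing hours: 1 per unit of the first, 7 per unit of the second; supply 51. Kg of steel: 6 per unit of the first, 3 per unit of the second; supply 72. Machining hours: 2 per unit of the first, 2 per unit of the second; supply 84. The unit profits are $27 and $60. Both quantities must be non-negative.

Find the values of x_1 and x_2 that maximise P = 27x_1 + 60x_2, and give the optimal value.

x_1 = 9, x_2 = 6, maximum P = 603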